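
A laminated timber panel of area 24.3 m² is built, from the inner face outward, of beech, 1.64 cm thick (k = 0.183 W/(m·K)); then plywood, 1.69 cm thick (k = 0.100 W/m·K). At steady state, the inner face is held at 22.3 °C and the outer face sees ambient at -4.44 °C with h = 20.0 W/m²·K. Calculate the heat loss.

Resistance network (inner→outer):
  R_beech = L/(kA) = 0.0164/(0.183·24.3) = 0.003688 K/W
  R_plywood = L/(kA) = 0.0169/(0.100·24.3) = 0.006955 K/W
  R_conv,out = 1/(hA) = 1/(20.0·24.3) = 0.002058 K/W
ΣR = 0.003688 + 0.006955 + 0.002058 = 0.01270 K/W
Q = ΔT/ΣR = (22.3 °C − -4.44 °C)/0.01270 = 2110 W

Q = 2.11 kW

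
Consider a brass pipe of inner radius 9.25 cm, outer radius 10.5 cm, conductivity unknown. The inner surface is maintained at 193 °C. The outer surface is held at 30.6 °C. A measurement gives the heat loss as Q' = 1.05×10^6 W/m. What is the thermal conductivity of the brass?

ΣR = ΔT/Q' = |193 − 30.6|/1.05×10^6 = 1.547×10^-4 m·K/W
ln(r₂/r₁)/(2πk) = 1.547×10^-4 ⇒ k = 0.1268/(2π·1.547×10^-4) = 130 W/m·K

k = 130 W/m·K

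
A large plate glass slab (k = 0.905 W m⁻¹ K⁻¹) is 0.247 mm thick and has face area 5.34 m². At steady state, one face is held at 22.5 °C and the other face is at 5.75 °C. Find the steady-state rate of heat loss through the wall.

Q = kA·ΔT/L = 0.905 × 5.34 × |22.5 °C − 5.75 °C| / 2.47×10^-4 = 3.28×10^5 W

Q = 328 kW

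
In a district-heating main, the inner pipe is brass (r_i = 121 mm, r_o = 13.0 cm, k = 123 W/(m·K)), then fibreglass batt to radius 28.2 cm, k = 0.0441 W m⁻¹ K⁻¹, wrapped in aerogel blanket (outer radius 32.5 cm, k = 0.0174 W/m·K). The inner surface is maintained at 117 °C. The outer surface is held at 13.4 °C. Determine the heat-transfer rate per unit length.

Treat each layer as a resistance in series:
  R'_brass = ln(0.130/0.121)/(2πk) = 0.07174/(2π·123) = 9.283×10^-5 m·K/W
  R'_fibreglass batt = ln(0.282/0.130)/(2πk) = 0.7744/(2π·0.0441) = 2.795 m·K/W
  R'_aerogel blanket = ln(0.325/0.282)/(2πk) = 0.1419/(2π·0.0174) = 1.298 m·K/W
ΣR = 9.283×10^-5 + 2.795 + 1.298 = 4.093 m·K/W
Q' = ΔT/ΣR = (117 °C − 13.4 °C)/4.093 = 25.3 W/m

Q' = 25.3 W/m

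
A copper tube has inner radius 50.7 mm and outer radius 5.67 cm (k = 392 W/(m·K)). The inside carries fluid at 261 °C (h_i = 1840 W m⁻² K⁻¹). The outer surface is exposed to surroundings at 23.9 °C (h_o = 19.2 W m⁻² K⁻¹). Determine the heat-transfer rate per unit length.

Q' = 1600 W/m

Series thermal resistances, inner to outer:
  R'_conv,in = 1/(2πr h) = 1/(2π·0.0507·1840) = 0.001706 m·K/W
  R'_copper = ln(0.0567/0.0507)/(2πk) = 0.1118/(2π·392) = 4.541×10^-5 m·K/W
  R'_conv,out = 1/(2πr h) = 1/(2π·0.0567·19.2) = 0.1462 m·K/W
ΣR = 0.001706 + 4.541×10^-5 + 0.1462 = 0.1480 m·K/W
Q' = ΔT/ΣR = (261 °C − 23.9 °C)/0.1480 = 1600 W/m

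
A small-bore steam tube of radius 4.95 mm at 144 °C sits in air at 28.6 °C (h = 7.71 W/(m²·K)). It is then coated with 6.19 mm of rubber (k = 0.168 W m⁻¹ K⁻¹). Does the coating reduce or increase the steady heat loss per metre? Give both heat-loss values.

Critical radius for a cylinder: r_cr = k/h = 0.0218 m = 2.18 cm.
Outer radius after coating: r₂ = 0.00495 + 0.00619 = 0.01114 m.
Since r₁ < r_cr and r₂ ≤ r_cr, the coating moves toward the maximum at r_cr — heat loss rises.
Bare: R = 1/(2πr₁h) = 4.170 m·K/W; Q = 115.4/4.170 = 27.7 W/m.
Coated: R = R_cond + R_conv = 2.621 m·K/W; Q = 115.4/2.621 = 44.0 W/m.

increases: 27.7 → 44.0 W/m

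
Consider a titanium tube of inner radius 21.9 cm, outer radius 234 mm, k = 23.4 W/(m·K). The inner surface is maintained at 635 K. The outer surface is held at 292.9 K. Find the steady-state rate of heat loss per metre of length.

Q' = 759 kW/m

Q' = 2πk·ΔT/ln(r₂/r₁) = 2π × 23.4 × 342.1 / ln(0.234/0.219) = 7.59×10^5 W/m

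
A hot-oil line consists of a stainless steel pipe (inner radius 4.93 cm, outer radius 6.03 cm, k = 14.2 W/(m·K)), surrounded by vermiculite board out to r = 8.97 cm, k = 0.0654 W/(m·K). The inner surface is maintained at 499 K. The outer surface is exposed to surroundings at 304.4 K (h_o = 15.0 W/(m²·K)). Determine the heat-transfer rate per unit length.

Series thermal resistances, inner to outer:
  R'_stainless steel = ln(0.0603/0.0493)/(2πk) = 0.2014/(2π·14.2) = 0.002257 m·K/W
  R'_vermiculite board = ln(0.0897/0.0603)/(2πk) = 0.3971/(2π·0.0654) = 0.9665 m·K/W
  R'_conv,out = 1/(2πr h) = 1/(2π·0.0897·15.0) = 0.1183 m·K/W
ΣR = 0.002257 + 0.9665 + 0.1183 = 1.087 m·K/W
Q' = ΔT/ΣR = (499 K − 304.4 K)/1.087 = 179 W/m

Q' = 179 W/m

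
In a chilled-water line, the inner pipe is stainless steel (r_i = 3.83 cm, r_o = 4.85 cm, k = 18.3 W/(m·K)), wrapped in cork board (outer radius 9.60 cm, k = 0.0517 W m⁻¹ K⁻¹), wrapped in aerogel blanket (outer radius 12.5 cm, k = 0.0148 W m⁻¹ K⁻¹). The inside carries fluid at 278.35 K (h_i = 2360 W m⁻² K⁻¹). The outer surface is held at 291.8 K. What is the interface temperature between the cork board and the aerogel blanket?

T = 284.1 K

Series thermal resistances, inner to outer:
  R'_conv,in = 1/(2πr h) = 1/(2π·0.0383·2360) = 0.001761 m·K/W
  R'_stainless steel = ln(0.0485/0.0383)/(2πk) = 0.2361/(2π·18.3) = 0.002053 m·K/W
  R'_cork board = ln(0.0960/0.0485)/(2πk) = 0.6828/(2π·0.0517) = 2.102 m·K/W
  R'_aerogel blanket = ln(0.125/0.0960)/(2πk) = 0.2640/(2π·0.0148) = 2.839 m·K/W
ΣR = 0.001761 + 0.002053 + 2.102 + 2.839 = 4.945 m·K/W
Q' = ΔT/ΣR = (278.35 K − 291.8 K)/4.945 = -2.720 W/m
From the inner boundary to the cork board/aerogel blanket interface, ΣR_partial = 2.106 m·K/W.
T_interface = T_in − Q'·ΣR_partial = 278.35 K − (-2.720)(2.106) = 284.1 K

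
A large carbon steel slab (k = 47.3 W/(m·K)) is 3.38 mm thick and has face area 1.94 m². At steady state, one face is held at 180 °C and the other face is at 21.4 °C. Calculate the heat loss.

Q = 4.31×10^6 W

Q = kA·ΔT/L = 47.3 × 1.94 × |180 °C − 21.4 °C| / 0.00338 = 4.31×10^6 W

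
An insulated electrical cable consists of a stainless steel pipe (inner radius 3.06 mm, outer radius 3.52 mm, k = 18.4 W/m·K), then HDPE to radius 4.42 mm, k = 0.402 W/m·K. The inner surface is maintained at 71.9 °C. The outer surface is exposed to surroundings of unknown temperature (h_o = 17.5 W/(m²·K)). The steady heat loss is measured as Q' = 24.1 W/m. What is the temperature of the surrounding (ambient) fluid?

T_out = 20.1 °C

Series resistances:
  R'_stainless steel = ln(0.00352/0.00306)/(2πk) = 0.1400/(2π·18.4) = 0.001211 m·K/W
  R'_HDPE = ln(0.00442/0.00352)/(2πk) = 0.2277/(2π·0.402) = 0.09014 m·K/W
  R'_conv,out = 1/(2πr h) = 1/(2π·0.00442·17.5) = 2.058 m·K/W
ΣR = 2.149 m·K/W
ΔT = Q'·ΣR = 24.1 × 2.149 = 51.79 K
Heat flows outward, so T_out = T_in − ΔT = 71.9 − 51.79 = 20.1 °C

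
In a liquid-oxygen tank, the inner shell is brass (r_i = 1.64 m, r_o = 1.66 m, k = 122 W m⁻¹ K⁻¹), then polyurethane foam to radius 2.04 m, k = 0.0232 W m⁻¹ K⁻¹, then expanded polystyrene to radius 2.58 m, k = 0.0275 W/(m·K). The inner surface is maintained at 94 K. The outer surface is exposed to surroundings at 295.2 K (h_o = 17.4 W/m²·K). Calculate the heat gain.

Q = 295 W

Series thermal resistances, inner to outer:
  R_brass = (1/1.64 − 1/1.66)/(4πk) = 0.007346/(4π·122) = 4.792×10^-6 K/W
  R_polyurethane foam = (1/1.66 − 1/2.04)/(4πk) = 0.1122/(4π·0.0232) = 0.3849 K/W
  R_expanded polystyrene = (1/2.04 − 1/2.58)/(4πk) = 0.1026/(4π·0.0275) = 0.2969 K/W
  R_conv,out = 1/(4πr²h) = 1/(4π·2.58²·17.4) = 6.871×10^-4 K/W
ΣR = 4.792×10^-6 + 0.3849 + 0.2969 + 6.871×10^-4 = 0.6825 K/W
Q = ΔT/ΣR = (94 K − 295.2 K)/0.6825 = -295 W
(Negative Q ⇒ heat flows inward; heat gain = 295 W.)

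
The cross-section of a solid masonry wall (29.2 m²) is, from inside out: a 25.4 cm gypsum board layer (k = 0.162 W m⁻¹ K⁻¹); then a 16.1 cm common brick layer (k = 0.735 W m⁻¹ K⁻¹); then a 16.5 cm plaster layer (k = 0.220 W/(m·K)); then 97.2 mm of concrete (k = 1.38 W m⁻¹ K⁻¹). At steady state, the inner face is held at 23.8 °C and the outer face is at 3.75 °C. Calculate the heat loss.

Q = 225 W

Resistance network (inner→outer):
  R_gypsum board = L/(kA) = 0.254/(0.162·29.2) = 0.05370 K/W
  R_common brick = L/(kA) = 0.161/(0.735·29.2) = 0.007502 K/W
  R_plaster = L/(kA) = 0.165/(0.220·29.2) = 0.02568 K/W
  R_concrete = L/(kA) = 0.0972/(1.38·29.2) = 0.002412 K/W
ΣR = 0.05370 + 0.007502 + 0.02568 + 0.002412 = 0.08929 K/W
Q = ΔT/ΣR = (23.8 °C − 3.75 °C)/0.08929 = 225 W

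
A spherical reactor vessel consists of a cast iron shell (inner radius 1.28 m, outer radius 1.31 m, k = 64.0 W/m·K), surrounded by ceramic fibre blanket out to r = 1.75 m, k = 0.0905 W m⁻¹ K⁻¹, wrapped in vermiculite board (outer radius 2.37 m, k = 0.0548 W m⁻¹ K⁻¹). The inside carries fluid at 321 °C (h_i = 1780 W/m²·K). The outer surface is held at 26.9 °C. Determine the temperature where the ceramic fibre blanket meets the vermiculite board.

Series thermal resistances, inner to outer:
  R_conv,in = 1/(4πr²h) = 1/(4π·1.28²·1780) = 2.729×10^-5 K/W
  R_cast iron = (1/1.28 − 1/1.31)/(4πk) = 0.01789/(4π·64.0) = 2.225×10^-5 K/W
  R_ceramic fibre blanket = (1/1.31 − 1/1.75)/(4πk) = 0.1919/(4π·0.0905) = 0.1688 K/W
  R_vermiculite board = (1/1.75 − 1/2.37)/(4πk) = 0.1495/(4π·0.0548) = 0.2171 K/W
ΣR = 2.729×10^-5 + 2.225×10^-5 + 0.1688 + 0.2171 = 0.3859 K/W
Q = ΔT/ΣR = (321 °C − 26.9 °C)/0.3859 = 762.1 W
From the inner boundary to the ceramic fibre blanket/vermiculite board interface, ΣR_partial = 0.1688 K/W.
T_interface = T_in − Q·ΣR_partial = 321 °C − (762.1)(0.1688) = 192 °C

T = 192 °C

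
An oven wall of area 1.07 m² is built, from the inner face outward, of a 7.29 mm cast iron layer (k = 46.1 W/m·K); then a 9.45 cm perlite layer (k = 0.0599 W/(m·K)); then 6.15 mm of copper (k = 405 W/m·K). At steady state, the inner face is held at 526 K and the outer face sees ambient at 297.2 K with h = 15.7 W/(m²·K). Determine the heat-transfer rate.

Treat each layer as a resistance in series:
  R_cast iron = L/(kA) = 0.00729/(46.1·1.07) = 1.478×10^-4 K/W
  R_perlite = L/(kA) = 0.0945/(0.0599·1.07) = 1.474 K/W
  R_copper = L/(kA) = 0.00615/(405·1.07) = 1.419×10^-5 K/W
  R_conv,out = 1/(hA) = 1/(15.7·1.07) = 0.05953 K/W
ΣR = 1.478×10^-4 + 1.474 + 1.419×10^-5 + 0.05953 = 1.534 K/W
Q = ΔT/ΣR = (526 K − 297.2 K)/1.534 = 149 W

Q = 149 W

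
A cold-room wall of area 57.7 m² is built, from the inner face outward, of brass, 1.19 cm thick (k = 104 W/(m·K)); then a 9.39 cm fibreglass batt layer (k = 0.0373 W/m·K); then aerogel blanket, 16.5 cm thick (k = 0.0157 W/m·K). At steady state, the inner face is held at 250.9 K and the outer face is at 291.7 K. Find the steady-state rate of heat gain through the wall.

Q = 181 W

Series thermal resistances, inner to outer:
  R_brass = L/(kA) = 0.0119/(104·57.7) = 1.983×10^-6 K/W
  R_fibreglass batt = L/(kA) = 0.0939/(0.0373·57.7) = 0.04363 K/W
  R_aerogel blanket = L/(kA) = 0.165/(0.0157·57.7) = 0.1821 K/W
ΣR = 1.983×10^-6 + 0.04363 + 0.1821 = 0.2257 K/W
Q = ΔT/ΣR = (250.9 K − 291.7 K)/0.2257 = -181 W
(Negative Q ⇒ heat flows inward; heat gain = 181 W.)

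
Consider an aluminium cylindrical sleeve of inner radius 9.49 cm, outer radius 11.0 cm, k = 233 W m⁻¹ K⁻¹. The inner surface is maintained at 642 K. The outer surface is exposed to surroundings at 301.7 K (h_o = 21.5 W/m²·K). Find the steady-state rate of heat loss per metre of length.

Treat each layer as a resistance in series:
  R'_aluminium = ln(0.110/0.0949)/(2πk) = 0.1477/(2π·233) = 1.009×10^-4 m·K/W
  R'_conv,out = 1/(2πr h) = 1/(2π·0.110·21.5) = 0.06730 m·K/W
ΣR = 1.009×10^-4 + 0.06730 = 0.06740 m·K/W
Q' = ΔT/ΣR = (642 K − 301.7 K)/0.06740 = 5050 W/m

Q' = 5.05 kW/m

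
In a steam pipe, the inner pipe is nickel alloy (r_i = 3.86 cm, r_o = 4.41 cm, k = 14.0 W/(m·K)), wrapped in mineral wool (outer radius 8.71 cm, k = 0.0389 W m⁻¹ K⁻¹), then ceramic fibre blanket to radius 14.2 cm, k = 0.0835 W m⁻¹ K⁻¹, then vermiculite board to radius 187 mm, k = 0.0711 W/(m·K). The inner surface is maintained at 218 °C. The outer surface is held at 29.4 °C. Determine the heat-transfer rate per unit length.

Q' = 43.5 W/m

Treat each layer as a resistance in series:
  R'_nickel alloy = ln(0.0441/0.0386)/(2πk) = 0.1332/(2π·14.0) = 0.001514 m·K/W
  R'_mineral wool = ln(0.0871/0.0441)/(2πk) = 0.6806/(2π·0.0389) = 2.785 m·K/W
  R'_ceramic fibre blanket = ln(0.142/0.0871)/(2πk) = 0.4888/(2π·0.0835) = 0.9316 m·K/W
  R'_vermiculite board = ln(0.187/0.142)/(2πk) = 0.2753/(2π·0.0711) = 0.6162 m·K/W
ΣR = 0.001514 + 2.785 + 0.9316 + 0.6162 = 4.334 m·K/W
Q' = ΔT/ΣR = (218 °C − 29.4 °C)/4.334 = 43.5 W/m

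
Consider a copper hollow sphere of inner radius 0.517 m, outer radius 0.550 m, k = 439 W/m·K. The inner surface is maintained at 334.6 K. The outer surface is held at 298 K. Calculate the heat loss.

Q = 4πk·ΔT/(1/r₁ − 1/r₂) = 4π × 439 × 36.6 / (1/0.517 − 1/0.550) = 1.74×10^6 W

Q = 1740 kW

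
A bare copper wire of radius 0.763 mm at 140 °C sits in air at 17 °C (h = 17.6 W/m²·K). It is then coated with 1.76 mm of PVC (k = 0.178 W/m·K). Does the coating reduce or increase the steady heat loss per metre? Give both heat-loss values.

Critical radius for a cylinder: r_cr = k/h = 0.0101 m = 1.01 cm.
Outer radius after coating: r₂ = 7.63×10^-4 + 0.00176 = 0.002523 m.
Since r₁ < r_cr and r₂ ≤ r_cr, the coating moves toward the maximum at r_cr — heat loss rises.
Bare: R = 1/(2πr₁h) = 11.85 m·K/W; Q = 123/11.85 = 10.4 W/m.
Coated: R = R_cond + R_conv = 4.654 m·K/W; Q = 123/4.654 = 26.4 W/m.

increases: 10.4 → 26.4 W/m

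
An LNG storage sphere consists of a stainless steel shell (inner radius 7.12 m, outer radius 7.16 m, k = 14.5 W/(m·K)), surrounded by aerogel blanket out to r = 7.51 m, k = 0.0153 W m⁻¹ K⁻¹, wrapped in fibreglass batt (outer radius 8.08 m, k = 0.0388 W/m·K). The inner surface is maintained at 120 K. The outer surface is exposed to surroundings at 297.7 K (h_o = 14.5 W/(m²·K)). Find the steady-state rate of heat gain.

Q = 3340 W

Treat each layer as a resistance in series:
  R_stainless steel = (1/7.12 − 1/7.16)/(4πk) = 7.846×10^-4/(4π·14.5) = 4.306×10^-6 K/W
  R_aerogel blanket = (1/7.16 − 1/7.51)/(4πk) = 0.006509/(4π·0.0153) = 0.03385 K/W
  R_fibreglass batt = (1/7.51 − 1/8.08)/(4πk) = 0.009393/(4π·0.0388) = 0.01927 K/W
  R_conv,out = 1/(4πr²h) = 1/(4π·8.08²·14.5) = 8.406×10^-5 K/W
ΣR = 4.306×10^-6 + 0.03385 + 0.01927 + 8.406×10^-5 = 0.05321 K/W
Q = ΔT/ΣR = (120 K − 297.7 K)/0.05321 = -3340 W
(Negative Q ⇒ heat flows inward; heat gain = 3340 W.)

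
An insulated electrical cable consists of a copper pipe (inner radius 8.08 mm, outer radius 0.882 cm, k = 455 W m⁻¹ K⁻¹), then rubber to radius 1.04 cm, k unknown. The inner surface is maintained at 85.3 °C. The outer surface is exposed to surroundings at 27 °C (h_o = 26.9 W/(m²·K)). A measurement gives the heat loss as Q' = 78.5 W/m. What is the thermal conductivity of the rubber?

k = 0.151 W/m·K

ΣR = ΔT/Q' = |85.3 − 27|/78.5 = 0.7427 m·K/W
Known resistances:
  R'_copper = ln(0.00882/0.00808)/(2πk) = 0.08763/(2π·455) = 3.065×10^-5 m·K/W
  R'_conv,out = 1/(2πr h) = 1/(2π·0.0104·26.9) = 0.5689 m·K/W
R_rubber = ΣR − ΣR_known = 0.7427 − 0.5689 = 0.1738 m·K/W
ln(r₂/r₁)/(2πk) = 0.1738 ⇒ k = 0.1648/(2π·0.1738) = 0.151 W/m·K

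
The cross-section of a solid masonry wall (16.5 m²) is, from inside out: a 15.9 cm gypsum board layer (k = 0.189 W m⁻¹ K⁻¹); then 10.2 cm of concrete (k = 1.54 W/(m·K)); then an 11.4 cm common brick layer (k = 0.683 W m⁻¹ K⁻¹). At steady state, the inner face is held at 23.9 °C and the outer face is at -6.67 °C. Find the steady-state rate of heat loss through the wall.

Series thermal resistances, inner to outer:
  R_gypsum board = L/(kA) = 0.159/(0.189·16.5) = 0.05099 K/W
  R_concrete = L/(kA) = 0.102/(1.54·16.5) = 0.004014 K/W
  R_common brick = L/(kA) = 0.114/(0.683·16.5) = 0.01012 K/W
ΣR = 0.05099 + 0.004014 + 0.01012 = 0.06512 K/W
Q = ΔT/ΣR = (23.9 °C − -6.67 °C)/0.06512 = 469 W

Q = 469 W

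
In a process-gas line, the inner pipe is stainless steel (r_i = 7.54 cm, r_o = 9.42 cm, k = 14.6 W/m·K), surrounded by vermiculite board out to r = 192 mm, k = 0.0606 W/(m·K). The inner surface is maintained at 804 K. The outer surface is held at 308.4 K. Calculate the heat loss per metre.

Q' = 265 W/m

Series thermal resistances, inner to outer:
  R'_stainless steel = ln(0.0942/0.0754)/(2πk) = 0.2226/(2π·14.6) = 0.002427 m·K/W
  R'_vermiculite board = ln(0.192/0.0942)/(2πk) = 0.7121/(2π·0.0606) = 1.870 m·K/W
ΣR = 0.002427 + 1.870 = 1.872 m·K/W
Q' = ΔT/ΣR = (804 K − 308.4 K)/1.872 = 265 W/m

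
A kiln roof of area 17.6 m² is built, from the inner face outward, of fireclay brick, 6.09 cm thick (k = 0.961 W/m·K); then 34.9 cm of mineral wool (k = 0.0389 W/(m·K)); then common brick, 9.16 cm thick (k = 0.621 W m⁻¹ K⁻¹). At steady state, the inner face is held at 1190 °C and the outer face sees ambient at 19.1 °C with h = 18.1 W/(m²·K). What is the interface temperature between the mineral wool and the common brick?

T = 45 °C

Treat each layer as a resistance in series:
  R_fireclay brick = L/(kA) = 0.0609/(0.961·17.6) = 0.003601 K/W
  R_mineral wool = L/(kA) = 0.349/(0.0389·17.6) = 0.5098 K/W
  R_common brick = L/(kA) = 0.0916/(0.621·17.6) = 0.008381 K/W
  R_conv,out = 1/(hA) = 1/(18.1·17.6) = 0.003139 K/W
ΣR = 0.003601 + 0.5098 + 0.008381 + 0.003139 = 0.5249 K/W
Q = ΔT/ΣR = (1190 °C − 19.1 °C)/0.5249 = 2231 W
From the inner boundary to the mineral wool/common brick interface, ΣR_partial = 0.5134 K/W.
T_interface = T_in − Q·ΣR_partial = 1190 °C − (2231)(0.5134) = 45 °C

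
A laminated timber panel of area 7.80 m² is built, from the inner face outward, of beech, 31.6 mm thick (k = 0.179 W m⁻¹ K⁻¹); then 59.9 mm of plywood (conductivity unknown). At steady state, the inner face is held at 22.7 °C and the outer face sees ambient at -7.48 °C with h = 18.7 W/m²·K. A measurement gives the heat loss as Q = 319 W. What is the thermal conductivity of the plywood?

ΣR = ΔT/Q = |22.7 − -7.48|/319 = 0.09461 K/W
Known resistances:
  R_beech = L/(kA) = 0.0316/(0.179·7.80) = 0.02263 K/W
  R_conv,out = 1/(hA) = 1/(18.7·7.80) = 0.006856 K/W
R_plywood = ΣR − ΣR_known = 0.09461 − 0.02949 = 0.06512 K/W
L/(kA) = 0.06512 ⇒ k = 0.0599/(0.06512·7.80) = 0.118 W/m·K

k = 0.118 W/m·K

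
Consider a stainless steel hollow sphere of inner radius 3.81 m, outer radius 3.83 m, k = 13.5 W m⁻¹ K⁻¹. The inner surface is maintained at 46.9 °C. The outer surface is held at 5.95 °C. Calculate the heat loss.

Q = 4πk·ΔT/(1/r₁ − 1/r₂) = 4π × 13.5 × 40.95 / (1/3.81 − 1/3.83) = 5.07×10^6 W

Q = 5070 kW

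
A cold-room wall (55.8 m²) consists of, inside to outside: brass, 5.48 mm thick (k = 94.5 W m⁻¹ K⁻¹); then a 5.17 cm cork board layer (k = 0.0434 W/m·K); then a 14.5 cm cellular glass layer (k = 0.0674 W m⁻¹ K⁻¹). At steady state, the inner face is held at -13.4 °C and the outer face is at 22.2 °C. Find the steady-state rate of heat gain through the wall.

Treat each layer as a resistance in series:
  R_brass = L/(kA) = 0.00548/(94.5·55.8) = 1.039×10^-6 K/W
  R_cork board = L/(kA) = 0.0517/(0.0434·55.8) = 0.02135 K/W
  R_cellular glass = L/(kA) = 0.145/(0.0674·55.8) = 0.03855 K/W
ΣR = 1.039×10^-6 + 0.02135 + 0.03855 = 0.05990 K/W
Q = ΔT/ΣR = (-13.4 °C − 22.2 °C)/0.05990 = -594 W
(Negative Q ⇒ heat flows inward; heat gain = 594 W.)

Q = 594 W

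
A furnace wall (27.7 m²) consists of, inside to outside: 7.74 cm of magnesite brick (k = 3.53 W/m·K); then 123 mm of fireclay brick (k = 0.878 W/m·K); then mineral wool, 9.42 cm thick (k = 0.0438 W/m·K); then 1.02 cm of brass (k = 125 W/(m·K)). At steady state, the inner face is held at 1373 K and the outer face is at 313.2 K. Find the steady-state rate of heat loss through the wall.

Series thermal resistances, inner to outer:
  R_magnesite brick = L/(kA) = 0.0774/(3.53·27.7) = 7.916×10^-4 K/W
  R_fireclay brick = L/(kA) = 0.123/(0.878·27.7) = 0.005057 K/W
  R_mineral wool = L/(kA) = 0.0942/(0.0438·27.7) = 0.07764 K/W
  R_brass = L/(kA) = 0.0102/(125·27.7) = 2.946×10^-6 K/W
ΣR = 7.916×10^-4 + 0.005057 + 0.07764 + 2.946×10^-6 = 0.08349 K/W
Q = ΔT/ΣR = (1373 K − 313.2 K)/0.08349 = 12700 W

Q = 12.7 kW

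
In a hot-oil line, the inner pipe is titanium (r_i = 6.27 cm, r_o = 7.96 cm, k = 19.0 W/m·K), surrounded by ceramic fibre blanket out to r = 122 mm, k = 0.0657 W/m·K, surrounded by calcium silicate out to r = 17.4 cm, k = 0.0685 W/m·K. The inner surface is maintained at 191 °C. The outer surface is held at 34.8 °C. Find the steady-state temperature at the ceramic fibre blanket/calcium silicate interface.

Treat each layer as a resistance in series:
  R'_titanium = ln(0.0796/0.0627)/(2πk) = 0.2387/(2π·19.0) = 0.001999 m·K/W
  R'_ceramic fibre blanket = ln(0.122/0.0796)/(2πk) = 0.4270/(2π·0.0657) = 1.034 m·K/W
  R'_calcium silicate = ln(0.174/0.122)/(2πk) = 0.3550/(2π·0.0685) = 0.8249 m·K/W
ΣR = 0.001999 + 1.034 + 0.8249 = 1.861 m·K/W
Q' = ΔT/ΣR = (191 °C − 34.8 °C)/1.861 = 83.93 W/m
From the inner boundary to the ceramic fibre blanket/calcium silicate interface, ΣR_partial = 1.036 m·K/W.
T_interface = T_in − Q'·ΣR_partial = 191 °C − (83.93)(1.036) = 104 °C

T = 104 °C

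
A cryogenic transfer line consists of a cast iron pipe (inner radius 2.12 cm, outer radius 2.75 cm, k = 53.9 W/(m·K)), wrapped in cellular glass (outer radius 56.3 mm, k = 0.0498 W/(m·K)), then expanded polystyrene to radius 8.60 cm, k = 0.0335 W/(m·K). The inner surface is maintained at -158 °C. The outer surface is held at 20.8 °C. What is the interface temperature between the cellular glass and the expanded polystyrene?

Resistance network (inner→outer):
  R'_cast iron = ln(0.0275/0.0212)/(2πk) = 0.2602/(2π·53.9) = 7.683×10^-4 m·K/W
  R'_cellular glass = ln(0.0563/0.0275)/(2πk) = 0.7165/(2π·0.0498) = 2.290 m·K/W
  R'_expanded polystyrene = ln(0.0860/0.0563)/(2πk) = 0.4237/(2π·0.0335) = 2.013 m·K/W
ΣR = 7.683×10^-4 + 2.290 + 2.013 = 4.304 m·K/W
Q' = ΔT/ΣR = (-158 °C − 20.8 °C)/4.304 = -41.54 W/m
From the inner boundary to the cellular glass/expanded polystyrene interface, ΣR_partial = 2.291 m·K/W.
T_interface = T_in − Q'·ΣR_partial = -158 °C − (-41.54)(2.291) = -62.8 °C

T = -62.8 °C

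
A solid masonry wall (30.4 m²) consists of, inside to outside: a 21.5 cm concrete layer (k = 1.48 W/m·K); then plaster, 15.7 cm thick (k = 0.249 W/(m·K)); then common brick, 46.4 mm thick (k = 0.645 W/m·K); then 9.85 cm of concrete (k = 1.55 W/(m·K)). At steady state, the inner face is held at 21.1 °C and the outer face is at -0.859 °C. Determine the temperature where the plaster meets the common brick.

T = 2.41 °C

Series thermal resistances, inner to outer:
  R_concrete = L/(kA) = 0.215/(1.48·30.4) = 0.004779 K/W
  R_plaster = L/(kA) = 0.157/(0.249·30.4) = 0.02074 K/W
  R_common brick = L/(kA) = 0.0464/(0.645·30.4) = 0.002366 K/W
  R_concrete = L/(kA) = 0.0985/(1.55·30.4) = 0.002090 K/W
ΣR = 0.004779 + 0.02074 + 0.002366 + 0.002090 = 0.02998 K/W
Q = ΔT/ΣR = (21.1 °C − -0.859 °C)/0.02998 = 732.5 W
From the inner boundary to the plaster/common brick interface, ΣR_partial = 0.02552 K/W.
T_interface = T_in − Q·ΣR_partial = 21.1 °C − (732.5)(0.02552) = 2.41 °C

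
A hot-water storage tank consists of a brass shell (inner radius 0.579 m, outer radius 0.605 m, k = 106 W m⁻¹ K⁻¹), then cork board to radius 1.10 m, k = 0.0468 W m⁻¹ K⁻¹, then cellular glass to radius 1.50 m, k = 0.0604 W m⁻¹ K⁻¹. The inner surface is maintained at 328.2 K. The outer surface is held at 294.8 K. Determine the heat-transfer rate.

Q = 21.1 W

Treat each layer as a resistance in series:
  R_brass = (1/0.579 − 1/0.605)/(4πk) = 0.07422/(4π·106) = 5.572×10^-5 K/W
  R_cork board = (1/0.605 − 1/1.10)/(4πk) = 0.7438/(4π·0.0468) = 1.265 K/W
  R_cellular glass = (1/1.10 − 1/1.50)/(4πk) = 0.2424/(4π·0.0604) = 0.3194 K/W
ΣR = 5.572×10^-5 + 1.265 + 0.3194 = 1.584 K/W
Q = ΔT/ΣR = (328.2 K − 294.8 K)/1.584 = 21.1 W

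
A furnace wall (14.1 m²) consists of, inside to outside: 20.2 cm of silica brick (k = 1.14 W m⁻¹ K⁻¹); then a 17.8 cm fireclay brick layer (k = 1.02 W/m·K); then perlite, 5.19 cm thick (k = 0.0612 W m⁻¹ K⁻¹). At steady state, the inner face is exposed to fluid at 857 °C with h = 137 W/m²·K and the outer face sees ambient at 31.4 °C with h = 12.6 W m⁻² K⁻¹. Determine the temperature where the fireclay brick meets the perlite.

Treat each layer as a resistance in series:
  R_conv,in = 1/(hA) = 1/(137·14.1) = 5.177×10^-4 K/W
  R_silica brick = L/(kA) = 0.202/(1.14·14.1) = 0.01257 K/W
  R_fireclay brick = L/(kA) = 0.178/(1.02·14.1) = 0.01238 K/W
  R_perlite = L/(kA) = 0.0519/(0.0612·14.1) = 0.06014 K/W
  R_conv,out = 1/(hA) = 1/(12.6·14.1) = 0.005629 K/W
ΣR = 5.177×10^-4 + 0.01257 + 0.01238 + 0.06014 + 0.005629 = 0.09124 K/W
Q = ΔT/ΣR = (857 °C − 31.4 °C)/0.09124 = 9049 W
From the inner boundary to the fireclay brick/perlite interface, ΣR_partial = 0.02547 K/W.
T_interface = T_in − Q·ΣR_partial = 857 °C − (9049)(0.02547) = 627 °C

T = 627 °C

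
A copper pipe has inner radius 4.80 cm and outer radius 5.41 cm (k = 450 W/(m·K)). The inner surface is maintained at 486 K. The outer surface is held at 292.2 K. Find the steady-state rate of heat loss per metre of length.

Q' = 4580 kW/m

Q' = 2πk·ΔT/ln(r₂/r₁) = 2π × 450 × 193.8 / ln(0.0541/0.0480) = 4.58×10^6 W/m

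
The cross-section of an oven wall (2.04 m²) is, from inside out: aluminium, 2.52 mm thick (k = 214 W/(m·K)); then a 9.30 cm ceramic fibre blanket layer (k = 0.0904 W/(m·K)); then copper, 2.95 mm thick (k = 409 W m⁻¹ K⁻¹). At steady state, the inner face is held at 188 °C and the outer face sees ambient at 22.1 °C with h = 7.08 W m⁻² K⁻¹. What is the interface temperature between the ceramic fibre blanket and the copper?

T = 42.1 °C

Resistance network (inner→outer):
  R_aluminium = L/(kA) = 0.00252/(214·2.04) = 5.772×10^-6 K/W
  R_ceramic fibre blanket = L/(kA) = 0.0930/(0.0904·2.04) = 0.5043 K/W
  R_copper = L/(kA) = 0.00295/(409·2.04) = 3.536×10^-6 K/W
  R_conv,out = 1/(hA) = 1/(7.08·2.04) = 0.06924 K/W
ΣR = 5.772×10^-6 + 0.5043 + 3.536×10^-6 + 0.06924 = 0.5735 K/W
Q = ΔT/ΣR = (188 °C − 22.1 °C)/0.5735 = 289.3 W
From the inner boundary to the ceramic fibre blanket/copper interface, ΣR_partial = 0.5043 K/W.
T_interface = T_in − Q·ΣR_partial = 188 °C − (289.3)(0.5043) = 42.1 °C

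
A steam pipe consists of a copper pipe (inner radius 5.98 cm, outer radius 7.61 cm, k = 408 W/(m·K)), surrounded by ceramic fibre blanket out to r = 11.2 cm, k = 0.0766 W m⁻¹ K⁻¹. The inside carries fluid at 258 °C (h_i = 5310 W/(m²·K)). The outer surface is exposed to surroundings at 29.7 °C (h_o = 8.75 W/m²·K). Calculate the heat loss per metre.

Series thermal resistances, inner to outer:
  R'_conv,in = 1/(2πr h) = 1/(2π·0.0598·5310) = 5.012×10^-4 m·K/W
  R'_copper = ln(0.0761/0.0598)/(2πk) = 0.2410/(2π·408) = 9.403×10^-5 m·K/W
  R'_ceramic fibre blanket = ln(0.112/0.0761)/(2πk) = 0.3865/(2π·0.0766) = 0.8029 m·K/W
  R'_conv,out = 1/(2πr h) = 1/(2π·0.112·8.75) = 0.1624 m·K/W
ΣR = 5.012×10^-4 + 9.403×10^-5 + 0.8029 + 0.1624 = 0.9659 m·K/W
Q' = ΔT/ΣR = (258 °C − 29.7 °C)/0.9659 = 236 W/m

Q' = 236 W/m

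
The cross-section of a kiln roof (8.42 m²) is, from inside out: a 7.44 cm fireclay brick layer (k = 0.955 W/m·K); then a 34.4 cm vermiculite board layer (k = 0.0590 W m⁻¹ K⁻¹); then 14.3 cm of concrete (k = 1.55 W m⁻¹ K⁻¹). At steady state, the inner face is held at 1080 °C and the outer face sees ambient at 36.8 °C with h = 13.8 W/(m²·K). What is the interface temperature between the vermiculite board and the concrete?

T = 65 °C

Treat each layer as a resistance in series:
  R_fireclay brick = L/(kA) = 0.0744/(0.955·8.42) = 0.009252 K/W
  R_vermiculite board = L/(kA) = 0.344/(0.0590·8.42) = 0.6925 K/W
  R_concrete = L/(kA) = 0.143/(1.55·8.42) = 0.01096 K/W
  R_conv,out = 1/(hA) = 1/(13.8·8.42) = 0.008606 K/W
ΣR = 0.009252 + 0.6925 + 0.01096 + 0.008606 = 0.7213 K/W
Q = ΔT/ΣR = (1080 °C − 36.8 °C)/0.7213 = 1446 W
From the inner boundary to the vermiculite board/concrete interface, ΣR_partial = 0.7018 K/W.
T_interface = T_in − Q·ΣR_partial = 1080 °C − (1446)(0.7018) = 65 °C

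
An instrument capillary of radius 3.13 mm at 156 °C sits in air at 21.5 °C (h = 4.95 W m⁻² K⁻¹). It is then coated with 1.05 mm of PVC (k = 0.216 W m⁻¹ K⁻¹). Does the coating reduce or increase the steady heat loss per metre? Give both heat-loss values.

Critical radius for a cylinder: r_cr = k/h = 0.0436 m = 4.36 cm.
Outer radius after coating: r₂ = 0.00313 + 0.00105 = 0.00418 m.
Since r₁ < r_cr and r₂ ≤ r_cr, the coating moves toward the maximum at r_cr — heat loss rises.
Bare: R = 1/(2πr₁h) = 10.27 m·K/W; Q = 134.5/10.27 = 13.1 W/m.
Coated: R = R_cond + R_conv = 7.905 m·K/W; Q = 134.5/7.905 = 17.0 W/m.

increases: 13.1 → 17.0 W/m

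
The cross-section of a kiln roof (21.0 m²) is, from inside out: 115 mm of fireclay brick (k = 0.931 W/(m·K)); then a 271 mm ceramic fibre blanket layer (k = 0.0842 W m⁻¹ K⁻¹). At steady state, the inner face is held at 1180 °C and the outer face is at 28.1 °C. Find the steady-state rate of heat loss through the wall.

Resistance network (inner→outer):
  R_fireclay brick = L/(kA) = 0.115/(0.931·21.0) = 0.005882 K/W
  R_ceramic fibre blanket = L/(kA) = 0.271/(0.0842·21.0) = 0.1533 K/W
ΣR = 0.005882 + 0.1533 = 0.1592 K/W
Q = ΔT/ΣR = (1180 °C − 28.1 °C)/0.1592 = 7240 W

Q = 7.24 kW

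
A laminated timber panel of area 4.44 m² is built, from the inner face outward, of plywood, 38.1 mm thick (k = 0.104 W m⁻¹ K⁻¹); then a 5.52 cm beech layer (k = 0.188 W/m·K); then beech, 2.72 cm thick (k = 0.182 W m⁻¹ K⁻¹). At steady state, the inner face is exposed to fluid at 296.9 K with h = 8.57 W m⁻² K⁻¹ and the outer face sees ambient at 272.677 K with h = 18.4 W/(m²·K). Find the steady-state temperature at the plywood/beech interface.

T = 285.0 K

Treat each layer as a resistance in series:
  R_conv,in = 1/(hA) = 1/(8.57·4.44) = 0.02628 K/W
  R_plywood = L/(kA) = 0.0381/(0.104·4.44) = 0.08251 K/W
  R_beech = L/(kA) = 0.0552/(0.188·4.44) = 0.06613 K/W
  R_beech = L/(kA) = 0.0272/(0.182·4.44) = 0.03366 K/W
  R_conv,out = 1/(hA) = 1/(18.4·4.44) = 0.01224 K/W
ΣR = 0.02628 + 0.08251 + 0.06613 + 0.03366 + 0.01224 = 0.2208 K/W
Q = ΔT/ΣR = (296.9 K − 272.677 K)/0.2208 = 109.7 W
From the inner boundary to the plywood/beech interface, ΣR_partial = 0.1088 K/W.
T_interface = T_in − Q·ΣR_partial = 296.9 K − (109.7)(0.1088) = 285.0 K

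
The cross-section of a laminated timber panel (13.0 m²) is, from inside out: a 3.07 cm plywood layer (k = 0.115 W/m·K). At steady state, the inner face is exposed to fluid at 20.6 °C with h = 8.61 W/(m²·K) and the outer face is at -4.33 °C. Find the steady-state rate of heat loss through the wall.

Resistance network (inner→outer):
  R_conv,in = 1/(hA) = 1/(8.61·13.0) = 0.008934 K/W
  R_plywood = L/(kA) = 0.0307/(0.115·13.0) = 0.02054 K/W
ΣR = 0.008934 + 0.02054 = 0.02947 K/W
Q = ΔT/ΣR = (20.6 °C − -4.33 °C)/0.02947 = 846 W

Q = 846 W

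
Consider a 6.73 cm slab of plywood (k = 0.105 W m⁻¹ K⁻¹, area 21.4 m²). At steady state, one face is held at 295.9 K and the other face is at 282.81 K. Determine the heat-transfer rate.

Q = kA·ΔT/L = 0.105 × 21.4 × |295.9 K − 282.81 K| / 0.0673 = 437 W

Q = 437 W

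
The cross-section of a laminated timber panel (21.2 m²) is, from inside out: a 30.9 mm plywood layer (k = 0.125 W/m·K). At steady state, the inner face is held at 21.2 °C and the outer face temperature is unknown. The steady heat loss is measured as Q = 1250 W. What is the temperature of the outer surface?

Sum the resistances:
  R_plywood = L/(kA) = 0.0309/(0.125·21.2) = 0.01166 K/W
ΣR = 0.01166 K/W
ΔT = Q·ΣR = 1250 × 0.01166 = 14.58 K
Heat flows outward, so T_out = T_in − ΔT = 21.2 − 14.58 = 6.62 °C

T_out = 6.62 °C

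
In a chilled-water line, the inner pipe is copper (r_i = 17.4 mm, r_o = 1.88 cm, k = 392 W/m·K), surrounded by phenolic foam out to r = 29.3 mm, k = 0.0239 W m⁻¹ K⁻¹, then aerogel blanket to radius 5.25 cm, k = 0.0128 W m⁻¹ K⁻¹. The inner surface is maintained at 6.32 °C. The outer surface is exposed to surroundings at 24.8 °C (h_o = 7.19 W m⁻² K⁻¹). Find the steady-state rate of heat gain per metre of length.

Q' = 1.74 W/m

Treat each layer as a resistance in series:
  R'_copper = ln(0.0188/0.0174)/(2πk) = 0.07739/(2π·392) = 3.142×10^-5 m·K/W
  R'_phenolic foam = ln(0.0293/0.0188)/(2πk) = 0.4437/(2π·0.0239) = 2.955 m·K/W
  R'_aerogel blanket = ln(0.0525/0.0293)/(2πk) = 0.5832/(2π·0.0128) = 7.252 m·K/W
  R'_conv,out = 1/(2πr h) = 1/(2π·0.0525·7.19) = 0.4216 m·K/W
ΣR = 3.142×10^-5 + 2.955 + 7.252 + 0.4216 = 10.63 m·K/W
Q' = ΔT/ΣR = (6.32 °C − 24.8 °C)/10.63 = -1.74 W/m
(Negative Q' ⇒ heat flows inward; heat gain = 1.74 W/m.)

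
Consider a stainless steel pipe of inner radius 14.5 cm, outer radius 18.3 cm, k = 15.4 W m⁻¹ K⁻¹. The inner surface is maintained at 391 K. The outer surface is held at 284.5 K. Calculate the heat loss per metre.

Q' = 44.3 kW/m

Q' = 2πk·ΔT/ln(r₂/r₁) = 2π × 15.4 × 106.5 / ln(0.183/0.145) = 44300 W/m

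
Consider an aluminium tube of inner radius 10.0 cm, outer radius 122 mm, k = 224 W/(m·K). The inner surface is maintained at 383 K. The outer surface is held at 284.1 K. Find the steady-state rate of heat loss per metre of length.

Q' = 7.00×10^5 W/m

Q' = 2πk·ΔT/ln(r₂/r₁) = 2π × 224 × 98.9 / ln(0.122/0.100) = 7.00×10^5 W/m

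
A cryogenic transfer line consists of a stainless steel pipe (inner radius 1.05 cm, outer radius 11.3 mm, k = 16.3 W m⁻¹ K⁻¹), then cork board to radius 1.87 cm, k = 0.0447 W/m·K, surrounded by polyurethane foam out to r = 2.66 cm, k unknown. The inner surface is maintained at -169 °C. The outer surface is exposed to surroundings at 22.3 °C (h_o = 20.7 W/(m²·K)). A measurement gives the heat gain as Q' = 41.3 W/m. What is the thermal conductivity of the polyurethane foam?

k = 0.0220 W/m·K

ΣR = ΔT/Q' = |-169 − 22.3|/41.3 = 4.632 m·K/W
Known resistances:
  R'_stainless steel = ln(0.0113/0.0105)/(2πk) = 0.07343/(2π·16.3) = 7.170×10^-4 m·K/W
  R'_cork board = ln(0.0187/0.0113)/(2πk) = 0.5037/(2π·0.0447) = 1.794 m·K/W
  R'_conv,out = 1/(2πr h) = 1/(2π·0.0266·20.7) = 0.2890 m·K/W
R_polyurethane foam = ΣR − ΣR_known = 4.632 − 2.084 = 2.548 m·K/W
ln(r₂/r₁)/(2πk) = 2.548 ⇒ k = 0.3524/(2π·2.548) = 0.0220 W/m·K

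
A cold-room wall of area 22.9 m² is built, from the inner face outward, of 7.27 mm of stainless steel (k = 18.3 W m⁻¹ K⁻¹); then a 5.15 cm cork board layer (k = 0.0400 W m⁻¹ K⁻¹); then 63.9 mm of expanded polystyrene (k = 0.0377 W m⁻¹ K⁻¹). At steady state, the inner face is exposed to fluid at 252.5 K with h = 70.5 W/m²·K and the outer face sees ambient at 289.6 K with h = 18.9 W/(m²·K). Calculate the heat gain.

Q = 279 W

Treat each layer as a resistance in series:
  R_conv,in = 1/(hA) = 1/(70.5·22.9) = 6.194×10^-4 K/W
  R_stainless steel = L/(kA) = 0.00727/(18.3·22.9) = 1.735×10^-5 K/W
  R_cork board = L/(kA) = 0.0515/(0.0400·22.9) = 0.05622 K/W
  R_expanded polystyrene = L/(kA) = 0.0639/(0.0377·22.9) = 0.07402 K/W
  R_conv,out = 1/(hA) = 1/(18.9·22.9) = 0.002310 K/W
ΣR = 6.194×10^-4 + 1.735×10^-5 + 0.05622 + 0.07402 + 0.002310 = 0.1332 K/W
Q = ΔT/ΣR = (252.5 K − 289.6 K)/0.1332 = -279 W
(Negative Q ⇒ heat flows inward; heat gain = 279 W.)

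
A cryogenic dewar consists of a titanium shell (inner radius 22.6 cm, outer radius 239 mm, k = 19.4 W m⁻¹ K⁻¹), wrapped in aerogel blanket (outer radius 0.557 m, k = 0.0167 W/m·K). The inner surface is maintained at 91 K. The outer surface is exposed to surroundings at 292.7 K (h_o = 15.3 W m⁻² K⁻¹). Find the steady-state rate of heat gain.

Q = 17.7 W

Series thermal resistances, inner to outer:
  R_titanium = (1/0.226 − 1/0.239)/(4πk) = 0.2407/(4π·19.4) = 9.872×10^-4 K/W
  R_aerogel blanket = (1/0.239 − 1/0.557)/(4πk) = 2.389/(4π·0.0167) = 11.38 K/W
  R_conv,out = 1/(4πr²h) = 1/(4π·0.557²·15.3) = 0.01676 K/W
ΣR = 9.872×10^-4 + 11.38 + 0.01676 = 11.40 K/W
Q = ΔT/ΣR = (91 K − 292.7 K)/11.40 = -17.7 W
(Negative Q ⇒ heat flows inward; heat gain = 17.7 W.)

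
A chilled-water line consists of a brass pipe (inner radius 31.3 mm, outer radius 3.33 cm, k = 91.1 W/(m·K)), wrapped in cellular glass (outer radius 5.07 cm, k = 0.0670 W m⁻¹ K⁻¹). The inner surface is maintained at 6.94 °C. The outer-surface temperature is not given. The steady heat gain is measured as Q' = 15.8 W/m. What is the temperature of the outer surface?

Sum the resistances:
  R'_brass = ln(0.0333/0.0313)/(2πk) = 0.06194/(2π·91.1) = 1.082×10^-4 m·K/W
  R'_cellular glass = ln(0.0507/0.0333)/(2πk) = 0.4204/(2π·0.0670) = 0.9986 m·K/W
ΣR = 0.9987 m·K/W
ΔT = Q'·ΣR = 15.8 × 0.9987 = 15.78 K
Heat flows inward, so T_out = T_in + ΔT = 6.94 + 15.78 = 22.7 °C

T_out = 22.7 °C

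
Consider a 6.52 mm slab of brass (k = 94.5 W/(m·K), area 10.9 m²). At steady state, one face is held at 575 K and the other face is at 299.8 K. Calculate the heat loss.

Q = kA·ΔT/L = 94.5 × 10.9 × |575 K − 299.8 K| / 0.00652 = 4.35×10^7 W

Q = 43500 kW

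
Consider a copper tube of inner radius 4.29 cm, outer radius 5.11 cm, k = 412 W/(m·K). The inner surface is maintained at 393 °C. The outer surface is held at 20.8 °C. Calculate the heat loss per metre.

Q' = 2πk·ΔT/ln(r₂/r₁) = 2π × 412 × 372.2 / ln(0.0511/0.0429) = 5.51×10^6 W/m

Q' = 5510 kW/m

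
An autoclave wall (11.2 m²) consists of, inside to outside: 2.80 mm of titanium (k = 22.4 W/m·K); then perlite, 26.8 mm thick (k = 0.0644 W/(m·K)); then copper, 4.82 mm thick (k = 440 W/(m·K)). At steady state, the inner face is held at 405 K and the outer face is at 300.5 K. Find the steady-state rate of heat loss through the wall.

Treat each layer as a resistance in series:
  R_titanium = L/(kA) = 0.00280/(22.4·11.2) = 1.116×10^-5 K/W
  R_perlite = L/(kA) = 0.0268/(0.0644·11.2) = 0.03716 K/W
  R_copper = L/(kA) = 0.00482/(440·11.2) = 9.781×10^-7 K/W
ΣR = 1.116×10^-5 + 0.03716 + 9.781×10^-7 = 0.03717 K/W
Q = ΔT/ΣR = (405 K − 300.5 K)/0.03717 = 2810 W

Q = 2810 W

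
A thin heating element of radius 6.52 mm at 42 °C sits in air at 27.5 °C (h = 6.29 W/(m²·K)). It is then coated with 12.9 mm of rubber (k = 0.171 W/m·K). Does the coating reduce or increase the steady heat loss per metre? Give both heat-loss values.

increases: 3.74 → 6.25 W/m

Critical radius for a cylinder: r_cr = k/h = 0.0272 m = 2.72 cm.
Outer radius after coating: r₂ = 0.00652 + 0.0129 = 0.01942 m.
Since r₁ < r_cr and r₂ ≤ r_cr, the coating moves toward the maximum at r_cr — heat loss rises.
Bare: R = 1/(2πr₁h) = 3.881 m·K/W; Q = 14.5/3.881 = 3.74 W/m.
Coated: R = R_cond + R_conv = 2.319 m·K/W; Q = 14.5/2.319 = 6.25 W/m.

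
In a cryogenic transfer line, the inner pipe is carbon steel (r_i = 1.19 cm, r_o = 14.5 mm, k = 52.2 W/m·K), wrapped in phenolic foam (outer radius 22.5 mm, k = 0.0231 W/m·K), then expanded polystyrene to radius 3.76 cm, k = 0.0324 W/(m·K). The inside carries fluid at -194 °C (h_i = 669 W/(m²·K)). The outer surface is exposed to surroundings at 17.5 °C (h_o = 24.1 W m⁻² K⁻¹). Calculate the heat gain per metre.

Q' = 36.8 W/m

Treat each layer as a resistance in series:
  R'_conv,in = 1/(2πr h) = 1/(2π·0.0119·669) = 0.01999 m·K/W
  R'_carbon steel = ln(0.0145/0.0119)/(2πk) = 0.1976/(2π·52.2) = 6.025×10^-4 m·K/W
  R'_phenolic foam = ln(0.0225/0.0145)/(2πk) = 0.4394/(2π·0.0231) = 3.027 m·K/W
  R'_expanded polystyrene = ln(0.0376/0.0225)/(2πk) = 0.5135/(2π·0.0324) = 2.522 m·K/W
  R'_conv,out = 1/(2πr h) = 1/(2π·0.0376·24.1) = 0.1756 m·K/W
ΣR = 0.01999 + 6.025×10^-4 + 3.027 + 2.522 + 0.1756 = 5.745 m·K/W
Q' = ΔT/ΣR = (-194 °C − 17.5 °C)/5.745 = -36.8 W/m
(Negative Q' ⇒ heat flows inward; heat gain = 36.8 W/m.)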